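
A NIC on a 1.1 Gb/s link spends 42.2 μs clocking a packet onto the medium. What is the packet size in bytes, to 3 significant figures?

L = R × t_tx = 1100000000 b/s × 4.22e-05 s = 46420 bits.
In bytes: 46420 / 8 = 5800 bytes.

5800 bytes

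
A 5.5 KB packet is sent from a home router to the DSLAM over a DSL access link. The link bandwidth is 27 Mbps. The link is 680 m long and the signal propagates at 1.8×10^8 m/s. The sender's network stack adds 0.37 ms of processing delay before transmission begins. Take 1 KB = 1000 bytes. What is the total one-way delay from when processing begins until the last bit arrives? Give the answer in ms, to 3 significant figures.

L = 44000 bits.
Transmission delay = L/R = 44000 / 27000000 = 1.62963 ms.
Propagation delay = d/s = 680 m / 180000000 m/s = 0.00377778 ms.
Plus processing delay 0.37 ms = 0.37 ms.
Total = 2.00 ms.

2.00 ms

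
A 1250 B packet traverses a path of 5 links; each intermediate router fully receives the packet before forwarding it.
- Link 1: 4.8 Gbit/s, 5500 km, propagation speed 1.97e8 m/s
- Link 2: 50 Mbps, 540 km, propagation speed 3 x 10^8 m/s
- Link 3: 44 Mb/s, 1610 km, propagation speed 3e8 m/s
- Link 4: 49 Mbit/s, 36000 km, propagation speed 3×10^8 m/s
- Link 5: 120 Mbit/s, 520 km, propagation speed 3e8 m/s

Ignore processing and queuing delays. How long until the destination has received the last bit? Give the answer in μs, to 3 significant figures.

158000 μs

L = 1250 × 8 = 10000 bits.
Transmission delays (L/R per hop): 2.08333, 200, 227.273, 204.082, 83.3333 μs; sum = 716.771 μs.
Propagation delays (d/s per hop): 27918.8, 1800, 5366.67, 120000, 1733.33 μs; sum = 156819 μs.
End-to-end = 158000 μs.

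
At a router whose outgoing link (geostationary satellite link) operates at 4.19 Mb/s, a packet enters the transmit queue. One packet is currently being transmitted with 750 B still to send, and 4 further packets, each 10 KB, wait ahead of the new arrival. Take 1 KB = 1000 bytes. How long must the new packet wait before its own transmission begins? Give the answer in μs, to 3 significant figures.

77800 μs

Each queued packet: L/R = 80000/4.19e+06 = 19093.1 μs.
4 queued → 76372.3 μs.
Plus remaining 6000 bits of current packet: 1431.98 μs.
Queuing delay = 77800 μs.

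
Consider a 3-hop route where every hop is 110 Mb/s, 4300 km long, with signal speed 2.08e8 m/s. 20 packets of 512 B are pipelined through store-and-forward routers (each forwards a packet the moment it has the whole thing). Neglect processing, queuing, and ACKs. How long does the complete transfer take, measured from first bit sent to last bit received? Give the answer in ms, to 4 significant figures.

Per-hop transmission t_tx = L/R = 4096/110000000 = 0.0372364 ms.
Per-hop propagation t_prop = 4300000/208000000 = 20.6731 ms.
Pipeline fill: first packet needs 3·t_tx to clear all hops; remaining 19 packets each add one t_tx.
Total = (3+20-1)·t_tx + 3·t_prop = 22·0.0372364 + 3·20.6731 = 62.84 ms.

62.84 ms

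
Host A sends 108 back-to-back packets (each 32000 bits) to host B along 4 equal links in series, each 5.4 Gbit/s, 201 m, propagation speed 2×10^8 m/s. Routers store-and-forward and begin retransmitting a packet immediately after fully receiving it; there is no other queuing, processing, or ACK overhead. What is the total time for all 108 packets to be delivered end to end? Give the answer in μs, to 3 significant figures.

662 μs

Per-hop transmission t_tx = L/R = 32000/5400000000 = 5.92593 μs.
Per-hop propagation t_prop = 201/200000000 = 1.005 μs.
Pipeline fill: first packet needs 4·t_tx to clear all hops; remaining 107 packets each add one t_tx.
Total = (4+108-1)·t_tx + 4·t_prop = 111·5.92593 + 4·1.005 = 662 μs.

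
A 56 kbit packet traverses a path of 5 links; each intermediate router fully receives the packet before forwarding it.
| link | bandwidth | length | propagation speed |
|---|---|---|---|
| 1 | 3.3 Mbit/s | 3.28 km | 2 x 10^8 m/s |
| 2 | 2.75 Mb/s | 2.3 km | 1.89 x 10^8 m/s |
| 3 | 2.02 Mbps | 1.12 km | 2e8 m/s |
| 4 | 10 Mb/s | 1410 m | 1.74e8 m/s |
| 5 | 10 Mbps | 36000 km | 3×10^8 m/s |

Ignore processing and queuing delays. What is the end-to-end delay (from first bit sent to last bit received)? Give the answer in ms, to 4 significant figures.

L = 56000 bits.
Transmission delays (L/R per hop): 16.9697, 20.3636, 27.7228, 5.6, 5.6 ms; sum = 76.2561 ms.
Propagation delays (d/s per hop): 0.0164, 0.0121693, 0.0056, 0.00810345, 120 ms; sum = 120.042 ms.
End-to-end = 196.3 ms.

196.3 ms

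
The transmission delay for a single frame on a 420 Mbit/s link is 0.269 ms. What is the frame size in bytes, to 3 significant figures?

14100 bytes

L = R × t_tx = 420000000 b/s × 0.000269 s = 112980 bits.
In bytes: 112980 / 8 = 14100 bytes.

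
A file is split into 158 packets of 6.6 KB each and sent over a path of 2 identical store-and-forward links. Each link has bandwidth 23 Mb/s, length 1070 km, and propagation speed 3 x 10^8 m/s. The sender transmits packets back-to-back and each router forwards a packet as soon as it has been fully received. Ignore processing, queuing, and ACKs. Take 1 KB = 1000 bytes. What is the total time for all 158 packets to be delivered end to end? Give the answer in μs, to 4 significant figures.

372100 μs

Per-hop transmission t_tx = L/R = 52800/23000000 = 2295.65 μs.
Per-hop propagation t_prop = 1070000/300000000 = 3566.67 μs.
Pipeline fill: first packet needs 2·t_tx to clear all hops; remaining 157 packets each add one t_tx.
Total = (2+158-1)·t_tx + 2·t_prop = 159·2295.65 + 2·3566.67 = 372100 μs.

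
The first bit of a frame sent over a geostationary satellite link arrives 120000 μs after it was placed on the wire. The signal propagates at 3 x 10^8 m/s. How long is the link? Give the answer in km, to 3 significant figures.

36000 km

d = s × t_prop = 300000000 × 0.12 = 36000 km.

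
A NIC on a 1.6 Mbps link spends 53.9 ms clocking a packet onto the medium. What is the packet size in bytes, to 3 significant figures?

10800 bytes

L = R × t_tx = 1600000 b/s × 0.0539 s = 86240 bits.
In bytes: 86240 / 8 = 10800 bytes.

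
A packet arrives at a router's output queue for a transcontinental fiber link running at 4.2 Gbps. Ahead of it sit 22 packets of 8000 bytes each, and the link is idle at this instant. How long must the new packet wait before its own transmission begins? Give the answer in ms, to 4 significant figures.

0.3352 ms

Each queued packet: L/R = 64000/4200000000 = 0.0152381 ms.
22 queued → 0.335238 ms.
Queuing delay = 0.3352 ms.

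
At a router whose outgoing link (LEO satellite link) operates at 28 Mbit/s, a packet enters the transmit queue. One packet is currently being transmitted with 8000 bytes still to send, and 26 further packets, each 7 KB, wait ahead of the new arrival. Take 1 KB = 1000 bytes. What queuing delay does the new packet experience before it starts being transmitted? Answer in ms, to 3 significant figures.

54.3 ms

Each queued packet: L/R = 56000/28000000 = 2 ms.
26 queued → 52 ms.
Plus remaining 64000 bits of current packet: 2.28571 ms.
Queuing delay = 54.3 ms.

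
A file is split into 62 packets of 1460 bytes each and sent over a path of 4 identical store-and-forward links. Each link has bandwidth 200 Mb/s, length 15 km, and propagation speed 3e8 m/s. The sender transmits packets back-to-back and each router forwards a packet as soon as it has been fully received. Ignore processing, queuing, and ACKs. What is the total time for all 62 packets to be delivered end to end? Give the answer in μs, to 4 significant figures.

Per-hop transmission t_tx = L/R = 11680/200000000 = 58.4 μs.
Per-hop propagation t_prop = 15000/300000000 = 50 μs.
Pipeline fill: first packet needs 4·t_tx to clear all hops; remaining 61 packets each add one t_tx.
Total = (4+62-1)·t_tx + 4·t_prop = 65·58.4 + 4·50 = 3996 μs.

3996 μs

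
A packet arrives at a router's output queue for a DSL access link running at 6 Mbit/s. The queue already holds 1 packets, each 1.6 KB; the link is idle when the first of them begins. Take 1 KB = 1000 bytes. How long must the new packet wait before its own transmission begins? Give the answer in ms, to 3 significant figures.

Each queued packet: L/R = 12800/6000000 = 2.13333 ms.
1 queued → 2.13333 ms.
Queuing delay = 2.13 ms.

2.13 ms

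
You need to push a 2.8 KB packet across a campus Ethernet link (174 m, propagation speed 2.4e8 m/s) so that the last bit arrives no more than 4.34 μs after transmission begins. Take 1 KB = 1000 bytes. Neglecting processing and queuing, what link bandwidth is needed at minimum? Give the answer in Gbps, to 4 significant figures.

L = 22400 bits.
Propagation delay = 174 / 240000000 = 0.725 μs.
Transmission budget = 4.34 − 0.725 = 3.615 μs.
R ≥ L / t_tx = 22400 bits / 3.615e-06 s = 6.196 Gbps.

6.196 Gbps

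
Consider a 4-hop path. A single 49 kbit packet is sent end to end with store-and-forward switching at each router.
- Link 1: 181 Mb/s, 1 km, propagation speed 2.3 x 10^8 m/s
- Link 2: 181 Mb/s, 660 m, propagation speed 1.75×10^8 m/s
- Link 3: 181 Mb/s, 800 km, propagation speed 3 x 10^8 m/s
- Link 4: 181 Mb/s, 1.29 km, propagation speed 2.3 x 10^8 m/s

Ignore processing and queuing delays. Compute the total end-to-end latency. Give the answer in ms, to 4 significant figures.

3.763 ms

L = 49000 bits.
Transmission delay per hop = L/R = 49000/181000000 = 0.270718 ms; 4 hops → 1.08287 ms.
Propagation delays (d/s per hop): 0.00434783, 0.00377143, 2.66667, 0.0056087 ms; sum = 2.68039 ms.
End-to-end = 3.763 ms.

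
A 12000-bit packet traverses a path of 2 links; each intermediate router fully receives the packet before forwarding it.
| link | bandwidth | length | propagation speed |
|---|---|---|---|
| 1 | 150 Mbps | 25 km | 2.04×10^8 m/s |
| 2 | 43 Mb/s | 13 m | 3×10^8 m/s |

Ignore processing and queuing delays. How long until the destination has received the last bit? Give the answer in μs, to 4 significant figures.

481.7 μs

Transmission delays (L/R per hop): 80, 279.07 μs; sum = 359.07 μs.
Propagation delays (d/s per hop): 122.549, 0.0433333 μs; sum = 122.592 μs.
End-to-end = 481.7 μs.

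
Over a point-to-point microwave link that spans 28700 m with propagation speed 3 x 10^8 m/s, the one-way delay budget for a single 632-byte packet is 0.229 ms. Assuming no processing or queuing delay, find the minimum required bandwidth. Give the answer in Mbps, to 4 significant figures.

L = 5056 bits.
Propagation delay = 28700 / 300000000 = 0.0956667 ms.
Transmission budget = 0.229 − 0.0956667 = 0.133333 ms.
R ≥ L / t_tx = 5056 bits / 0.000133333 s = 37.92 Mbps.

37.92 Mbps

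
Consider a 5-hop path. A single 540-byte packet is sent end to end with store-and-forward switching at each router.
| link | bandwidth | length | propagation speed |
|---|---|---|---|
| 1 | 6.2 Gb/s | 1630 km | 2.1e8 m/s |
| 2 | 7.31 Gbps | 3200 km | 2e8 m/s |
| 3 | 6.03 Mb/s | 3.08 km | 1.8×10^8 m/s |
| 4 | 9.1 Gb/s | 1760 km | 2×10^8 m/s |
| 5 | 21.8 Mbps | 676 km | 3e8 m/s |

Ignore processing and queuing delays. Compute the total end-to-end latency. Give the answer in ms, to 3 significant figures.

L = 540 × 8 = 4320 bits.
Transmission delays (L/R per hop): 0.000696774, 0.000590971, 0.716418, 0.000474725, 0.198165 ms; sum = 0.916346 ms.
Propagation delays (d/s per hop): 7.7619, 16, 0.0171111, 8.8, 2.25333 ms; sum = 34.8323 ms.
End-to-end = 35.7 ms.

35.7 ms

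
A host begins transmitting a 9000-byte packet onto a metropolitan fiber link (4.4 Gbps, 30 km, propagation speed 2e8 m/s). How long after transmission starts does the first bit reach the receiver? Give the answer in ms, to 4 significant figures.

First bit experiences only propagation delay: d/s = 30000/200000000 = 0.1500 ms.

0.1500 ms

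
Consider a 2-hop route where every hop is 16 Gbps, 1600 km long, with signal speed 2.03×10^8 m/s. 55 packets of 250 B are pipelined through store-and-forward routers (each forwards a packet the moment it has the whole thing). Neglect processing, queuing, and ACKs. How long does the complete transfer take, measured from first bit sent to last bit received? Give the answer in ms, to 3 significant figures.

15.8 ms

Per-hop transmission t_tx = L/R = 2000/16000000000 = 0.000125 ms.
Per-hop propagation t_prop = 1600000/2.03e+08 = 7.88177 ms.
Pipeline fill: first packet needs 2·t_tx to clear all hops; remaining 54 packets each add one t_tx.
Total = (2+55-1)·t_tx + 2·t_prop = 56·0.000125 + 2·7.88177 = 15.8 ms.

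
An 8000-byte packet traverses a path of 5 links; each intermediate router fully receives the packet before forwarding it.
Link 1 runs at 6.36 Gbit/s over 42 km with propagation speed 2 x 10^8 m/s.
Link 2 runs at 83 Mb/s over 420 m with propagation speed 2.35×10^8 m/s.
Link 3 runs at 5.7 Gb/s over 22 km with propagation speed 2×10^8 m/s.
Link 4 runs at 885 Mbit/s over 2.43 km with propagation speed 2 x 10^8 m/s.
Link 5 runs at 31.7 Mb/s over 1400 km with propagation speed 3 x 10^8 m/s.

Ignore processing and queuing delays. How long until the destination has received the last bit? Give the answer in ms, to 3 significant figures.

7.88 ms

L = 8000 × 8 = 64000 bits.
Transmission delays (L/R per hop): 0.0100629, 0.771084, 0.0112281, 0.0723164, 2.01893 ms; sum = 2.88362 ms.
Propagation delays (d/s per hop): 0.21, 0.00178723, 0.11, 0.01215, 4.66667 ms; sum = 5.0006 ms.
End-to-end = 7.88 ms.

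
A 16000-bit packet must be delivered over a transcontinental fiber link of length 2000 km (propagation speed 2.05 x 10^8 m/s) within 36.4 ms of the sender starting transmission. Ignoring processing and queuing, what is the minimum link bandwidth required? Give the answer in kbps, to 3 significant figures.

Propagation delay = 2000000 / 2.05e+08 = 9.7561 ms.
Transmission budget = 36.4 − 9.7561 = 26.6439 ms.
R ≥ L / t_tx = 16000 bits / 0.0266439 s = 601 kbps.

601 kbps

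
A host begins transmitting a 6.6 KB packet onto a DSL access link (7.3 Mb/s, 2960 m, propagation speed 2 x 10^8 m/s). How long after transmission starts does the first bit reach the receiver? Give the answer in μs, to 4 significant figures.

14.80 μs

First bit experiences only propagation delay: d/s = 2960/200000000 = 14.80 μs.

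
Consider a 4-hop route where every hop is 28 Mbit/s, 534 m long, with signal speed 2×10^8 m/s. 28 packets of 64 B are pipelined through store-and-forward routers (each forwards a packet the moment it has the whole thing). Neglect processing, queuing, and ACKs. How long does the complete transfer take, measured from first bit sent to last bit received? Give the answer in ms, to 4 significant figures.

Per-hop transmission t_tx = L/R = 512/28000000 = 0.0182857 ms.
Per-hop propagation t_prop = 534/200000000 = 0.00267 ms.
Pipeline fill: first packet needs 4·t_tx to clear all hops; remaining 27 packets each add one t_tx.
Total = (4+28-1)·t_tx + 4·t_prop = 31·0.0182857 + 4·0.00267 = 0.5775 ms.

0.5775 ms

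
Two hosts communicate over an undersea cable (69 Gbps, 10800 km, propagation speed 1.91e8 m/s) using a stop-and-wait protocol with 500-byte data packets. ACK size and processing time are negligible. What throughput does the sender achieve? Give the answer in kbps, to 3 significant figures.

35.4 kbps

t_tx = L/R = 4000/69000000000 = 5.7971e-08 s.
t_prop = 10800000/191000000 = 0.0565445 s; RTT = 0.113089 s.
Cycle = t_tx + RTT = 0.113089 s.
Throughput = L / cycle = 4000 / 0.113089 = 35.4 kbps.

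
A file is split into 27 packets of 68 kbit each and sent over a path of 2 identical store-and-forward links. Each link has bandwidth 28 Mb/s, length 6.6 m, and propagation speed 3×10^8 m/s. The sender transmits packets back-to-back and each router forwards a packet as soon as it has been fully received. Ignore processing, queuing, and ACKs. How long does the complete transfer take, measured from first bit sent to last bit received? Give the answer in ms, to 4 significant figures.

Per-hop transmission t_tx = L/R = 68000/28000000 = 2.42857 ms.
Per-hop propagation t_prop = 6.6/300000000 = 2.2e-05 ms.
Pipeline fill: first packet needs 2·t_tx to clear all hops; remaining 26 packets each add one t_tx.
Total = (2+27-1)·t_tx + 2·t_prop = 28·2.42857 + 2·2.2e-05 = 68.00 ms.

68.00 ms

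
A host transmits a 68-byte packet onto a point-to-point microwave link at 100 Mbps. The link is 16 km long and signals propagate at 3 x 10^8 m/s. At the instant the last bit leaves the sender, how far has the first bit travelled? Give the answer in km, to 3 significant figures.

t_tx = L/R = 544/100000000 = 5.44e-06 s.
Distance = s × t_tx = 300000000 × 5.44e-06 = 1.63 km.

1.63 km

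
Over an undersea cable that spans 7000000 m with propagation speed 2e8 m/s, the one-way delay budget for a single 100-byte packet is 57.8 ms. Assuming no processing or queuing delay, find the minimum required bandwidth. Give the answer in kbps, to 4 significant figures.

L = 800 bits.
Propagation delay = 7000000 / 200000000 = 35 ms.
Transmission budget = 57.8 − 35 = 22.8 ms.
R ≥ L / t_tx = 800 bits / 0.0228 s = 35.09 kbps.

35.09 kbps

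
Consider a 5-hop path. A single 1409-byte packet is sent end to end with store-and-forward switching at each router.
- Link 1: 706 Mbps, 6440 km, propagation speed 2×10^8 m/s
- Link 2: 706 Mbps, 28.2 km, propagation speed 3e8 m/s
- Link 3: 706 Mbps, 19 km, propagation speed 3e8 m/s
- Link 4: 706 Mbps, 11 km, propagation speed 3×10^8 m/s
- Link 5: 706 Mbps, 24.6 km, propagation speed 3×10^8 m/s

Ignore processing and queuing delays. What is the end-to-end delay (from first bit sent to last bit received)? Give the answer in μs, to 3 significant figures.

L = 1409 × 8 = 11272 bits.
Transmission delay per hop = L/R = 11272/706000000 = 15.966 μs; 5 hops → 79.83 μs.
Propagation delays (d/s per hop): 32200, 94, 63.3333, 36.6667, 82 μs; sum = 32476 μs.
End-to-end = 32600 μs.

32600 μs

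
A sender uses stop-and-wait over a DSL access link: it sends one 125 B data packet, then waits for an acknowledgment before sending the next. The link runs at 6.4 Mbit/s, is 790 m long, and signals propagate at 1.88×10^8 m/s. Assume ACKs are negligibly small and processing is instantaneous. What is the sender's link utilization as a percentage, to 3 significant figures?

94.9 %

t_tx = L/R = 1000/6400000 = 0.00015625 s.
t_prop = 790/188000000 = 4.20213e-06 s; RTT = 8.40426e-06 s.
Cycle = t_tx + RTT = 0.000164654 s.
Utilization = t_tx / cycle = 0.00015625/0.000164654 = 94.9 %.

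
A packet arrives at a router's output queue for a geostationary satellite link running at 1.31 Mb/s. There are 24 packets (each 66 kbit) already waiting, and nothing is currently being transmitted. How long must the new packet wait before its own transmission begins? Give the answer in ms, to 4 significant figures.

1209 ms

Each queued packet: L/R = 66000/1310000 = 50.3817 ms.
24 queued → 1209.16 ms.
Queuing delay = 1209 ms.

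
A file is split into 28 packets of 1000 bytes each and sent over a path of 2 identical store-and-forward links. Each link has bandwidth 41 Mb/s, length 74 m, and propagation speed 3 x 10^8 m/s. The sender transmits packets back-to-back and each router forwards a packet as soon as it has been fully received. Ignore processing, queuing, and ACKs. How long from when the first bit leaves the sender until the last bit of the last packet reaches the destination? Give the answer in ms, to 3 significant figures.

5.66 ms

Per-hop transmission t_tx = L/R = 8000/41000000 = 0.195122 ms.
Per-hop propagation t_prop = 74/300000000 = 0.000246667 ms.
Pipeline fill: first packet needs 2·t_tx to clear all hops; remaining 27 packets each add one t_tx.
Total = (2+28-1)·t_tx + 2·t_prop = 29·0.195122 + 2·0.000246667 = 5.66 ms.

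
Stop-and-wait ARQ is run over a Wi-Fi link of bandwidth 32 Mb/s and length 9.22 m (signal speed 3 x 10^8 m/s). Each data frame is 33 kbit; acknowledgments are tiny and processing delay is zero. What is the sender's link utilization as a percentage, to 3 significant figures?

100 %

t_tx = L/R = 33000/32000000 = 0.00103125 s.
t_prop = 9.22/300000000 = 3.07333e-08 s; RTT = 6.14667e-08 s.
Cycle = t_tx + RTT = 0.00103131 s.
Utilization = t_tx / cycle = 0.00103125/0.00103131 = 100 %.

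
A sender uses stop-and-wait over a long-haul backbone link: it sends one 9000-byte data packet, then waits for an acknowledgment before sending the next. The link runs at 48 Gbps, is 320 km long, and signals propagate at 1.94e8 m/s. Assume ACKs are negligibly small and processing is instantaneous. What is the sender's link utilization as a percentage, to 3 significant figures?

0.0454 %

t_tx = L/R = 72000/48000000000 = 1.5e-06 s.
t_prop = 320000/194000000 = 0.00164948 s; RTT = 0.00329897 s.
Cycle = t_tx + RTT = 0.00330047 s.
Utilization = t_tx / cycle = 1.5e-06/0.00330047 = 0.0454 %.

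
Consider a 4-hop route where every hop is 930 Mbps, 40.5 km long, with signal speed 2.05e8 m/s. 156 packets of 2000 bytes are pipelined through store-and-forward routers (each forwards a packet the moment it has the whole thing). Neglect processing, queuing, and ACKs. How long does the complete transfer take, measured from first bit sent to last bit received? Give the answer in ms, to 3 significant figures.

3.53 ms

Per-hop transmission t_tx = L/R = 16000/930000000 = 0.0172043 ms.
Per-hop propagation t_prop = 40500/2.05e+08 = 0.197561 ms.
Pipeline fill: first packet needs 4·t_tx to clear all hops; remaining 155 packets each add one t_tx.
Total = (4+156-1)·t_tx + 4·t_prop = 159·0.0172043 + 4·0.197561 = 3.53 ms.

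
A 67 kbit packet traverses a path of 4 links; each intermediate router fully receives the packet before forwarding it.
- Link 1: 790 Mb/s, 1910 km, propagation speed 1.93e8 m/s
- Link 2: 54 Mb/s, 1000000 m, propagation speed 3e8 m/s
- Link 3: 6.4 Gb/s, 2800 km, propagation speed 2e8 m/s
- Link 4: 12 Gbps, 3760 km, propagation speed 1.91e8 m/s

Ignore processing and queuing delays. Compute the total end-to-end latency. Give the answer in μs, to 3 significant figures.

L = 67000 bits.
Transmission delays (L/R per hop): 84.8101, 1240.74, 10.4688, 5.58333 μs; sum = 1341.6 μs.
Propagation delays (d/s per hop): 9896.37, 3333.33, 14000, 19685.9 μs; sum = 46915.6 μs.
End-to-end = 48300 μs.

48300 μs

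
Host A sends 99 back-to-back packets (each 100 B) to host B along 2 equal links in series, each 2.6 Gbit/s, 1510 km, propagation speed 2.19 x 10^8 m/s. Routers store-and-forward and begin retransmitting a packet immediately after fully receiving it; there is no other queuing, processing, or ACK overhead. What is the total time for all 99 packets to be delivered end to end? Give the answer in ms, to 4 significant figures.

Per-hop transmission t_tx = L/R = 800/2600000000 = 0.000307692 ms.
Per-hop propagation t_prop = 1510000/219000000 = 6.89498 ms.
Pipeline fill: first packet needs 2·t_tx to clear all hops; remaining 98 packets each add one t_tx.
Total = (2+99-1)·t_tx + 2·t_prop = 100·0.000307692 + 2·6.89498 = 13.82 ms.

13.82 ms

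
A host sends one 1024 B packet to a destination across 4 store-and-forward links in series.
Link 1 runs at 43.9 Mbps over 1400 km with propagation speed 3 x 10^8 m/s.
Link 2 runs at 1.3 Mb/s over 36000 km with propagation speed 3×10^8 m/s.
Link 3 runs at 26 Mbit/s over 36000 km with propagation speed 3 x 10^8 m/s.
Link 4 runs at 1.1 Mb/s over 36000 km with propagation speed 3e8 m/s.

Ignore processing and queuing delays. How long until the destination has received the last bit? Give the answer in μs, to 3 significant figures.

379000 μs

L = 1024 × 8 = 8192 bits.
Transmission delays (L/R per hop): 186.606, 6301.54, 315.077, 7447.27 μs; sum = 14250.5 μs.
Propagation delays (d/s per hop): 4666.67, 120000, 120000, 120000 μs; sum = 364667 μs.
End-to-end = 379000 μs.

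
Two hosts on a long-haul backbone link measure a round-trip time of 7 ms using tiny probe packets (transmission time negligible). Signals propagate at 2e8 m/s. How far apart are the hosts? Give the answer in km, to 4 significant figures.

700.0 km

One-way propagation = RTT/2 = 3.5 ms.
d = s × t = 200000000 × 0.0035 = 700.0 km.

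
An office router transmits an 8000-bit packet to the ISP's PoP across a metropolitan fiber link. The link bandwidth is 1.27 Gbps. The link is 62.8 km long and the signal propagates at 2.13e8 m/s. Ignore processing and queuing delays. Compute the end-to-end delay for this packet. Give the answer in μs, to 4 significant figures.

Transmission delay = L/R = 8000 / 1270000000 = 6.29921 μs.
Propagation delay = d/s = 62800 m / 213000000 m/s = 294.836 μs.
Total = 301.1 μs.

301.1 μs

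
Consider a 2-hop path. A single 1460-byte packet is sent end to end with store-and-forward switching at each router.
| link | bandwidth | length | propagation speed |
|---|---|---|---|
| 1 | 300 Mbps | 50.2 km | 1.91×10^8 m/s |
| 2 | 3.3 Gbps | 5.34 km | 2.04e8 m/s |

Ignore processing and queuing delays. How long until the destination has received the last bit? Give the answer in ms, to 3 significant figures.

L = 1460 × 8 = 11680 bits.
Transmission delays (L/R per hop): 0.0389333, 0.00353939 ms; sum = 0.0424727 ms.
Propagation delays (d/s per hop): 0.262827, 0.0261765 ms; sum = 0.289004 ms.
End-to-end = 0.331 ms.

0.331 ms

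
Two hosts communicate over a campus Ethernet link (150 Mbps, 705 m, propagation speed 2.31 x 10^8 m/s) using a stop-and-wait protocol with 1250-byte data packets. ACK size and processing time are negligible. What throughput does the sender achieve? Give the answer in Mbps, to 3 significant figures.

t_tx = L/R = 10000/150000000 = 6.66667e-05 s.
t_prop = 705/231000000 = 3.05195e-06 s; RTT = 6.1039e-06 s.
Cycle = t_tx + RTT = 7.27706e-05 s.
Throughput = L / cycle = 10000 / 7.27706e-05 = 137 Mbps.

137 Mbps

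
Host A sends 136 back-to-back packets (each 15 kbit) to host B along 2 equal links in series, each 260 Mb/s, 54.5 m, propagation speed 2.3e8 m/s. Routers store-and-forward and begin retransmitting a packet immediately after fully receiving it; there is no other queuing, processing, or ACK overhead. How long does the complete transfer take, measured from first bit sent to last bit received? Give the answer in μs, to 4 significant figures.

Per-hop transmission t_tx = L/R = 15000/260000000 = 57.6923 μs.
Per-hop propagation t_prop = 54.5/2.3e+08 = 0.236957 μs.
Pipeline fill: first packet needs 2·t_tx to clear all hops; remaining 135 packets each add one t_tx.
Total = (2+136-1)·t_tx + 2·t_prop = 137·57.6923 + 2·0.236957 = 7904 μs.

7904 μs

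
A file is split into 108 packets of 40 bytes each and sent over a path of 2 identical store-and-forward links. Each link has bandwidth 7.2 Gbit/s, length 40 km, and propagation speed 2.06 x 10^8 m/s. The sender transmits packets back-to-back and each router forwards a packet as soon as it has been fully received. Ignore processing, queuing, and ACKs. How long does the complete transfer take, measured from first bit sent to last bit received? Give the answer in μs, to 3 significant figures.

393 μs

Per-hop transmission t_tx = L/R = 320/7200000000 = 0.0444444 μs.
Per-hop propagation t_prop = 40000/206000000 = 194.175 μs.
Pipeline fill: first packet needs 2·t_tx to clear all hops; remaining 107 packets each add one t_tx.
Total = (2+108-1)·t_tx + 2·t_prop = 109·0.0444444 + 2·194.175 = 393 μs.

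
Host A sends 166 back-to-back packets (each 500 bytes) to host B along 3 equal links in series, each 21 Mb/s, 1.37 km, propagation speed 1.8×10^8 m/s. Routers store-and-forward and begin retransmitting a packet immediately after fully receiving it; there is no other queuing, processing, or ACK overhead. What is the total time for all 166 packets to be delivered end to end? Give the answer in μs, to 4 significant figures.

32020 μs

Per-hop transmission t_tx = L/R = 4000/21000000 = 190.476 μs.
Per-hop propagation t_prop = 1370/180000000 = 7.61111 μs.
Pipeline fill: first packet needs 3·t_tx to clear all hops; remaining 165 packets each add one t_tx.
Total = (3+166-1)·t_tx + 3·t_prop = 168·190.476 + 3·7.61111 = 32020 μs.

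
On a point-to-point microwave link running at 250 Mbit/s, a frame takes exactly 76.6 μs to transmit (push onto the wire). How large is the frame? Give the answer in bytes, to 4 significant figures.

2394 bytes

L = R × t_tx = 250000000 b/s × 7.66e-05 s = 19150 bits.
In bytes: 19150 / 8 = 2394 bytes.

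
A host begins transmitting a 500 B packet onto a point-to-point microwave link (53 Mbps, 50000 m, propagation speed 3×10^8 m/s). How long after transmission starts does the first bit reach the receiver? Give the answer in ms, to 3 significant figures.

First bit experiences only propagation delay: d/s = 50000/300000000 = 0.167 ms.

0.167 ms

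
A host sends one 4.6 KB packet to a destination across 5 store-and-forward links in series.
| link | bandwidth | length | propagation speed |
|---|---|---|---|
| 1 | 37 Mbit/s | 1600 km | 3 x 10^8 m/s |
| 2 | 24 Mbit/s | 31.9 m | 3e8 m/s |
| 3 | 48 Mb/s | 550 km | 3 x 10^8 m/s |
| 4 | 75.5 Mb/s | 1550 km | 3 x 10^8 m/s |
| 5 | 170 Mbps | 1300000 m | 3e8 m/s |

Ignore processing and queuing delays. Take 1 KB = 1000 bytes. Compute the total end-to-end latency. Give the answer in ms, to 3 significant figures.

L = 36800 bits.
Transmission delays (L/R per hop): 0.994595, 1.53333, 0.766667, 0.487417, 0.216471 ms; sum = 3.99848 ms.
Propagation delays (d/s per hop): 5.33333, 0.000106333, 1.83333, 5.16667, 4.33333 ms; sum = 16.6668 ms.
End-to-end = 20.7 ms.

20.7 ms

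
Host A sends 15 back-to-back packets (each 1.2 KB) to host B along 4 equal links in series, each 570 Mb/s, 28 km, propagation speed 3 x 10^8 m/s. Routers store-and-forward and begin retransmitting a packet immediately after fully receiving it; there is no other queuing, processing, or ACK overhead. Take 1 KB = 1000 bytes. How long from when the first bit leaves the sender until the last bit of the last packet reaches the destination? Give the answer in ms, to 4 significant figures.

0.6765 ms

Per-hop transmission t_tx = L/R = 9600/570000000 = 0.0168421 ms.
Per-hop propagation t_prop = 28000/300000000 = 0.0933333 ms.
Pipeline fill: first packet needs 4·t_tx to clear all hops; remaining 14 packets each add one t_tx.
Total = (4+15-1)·t_tx + 4·t_prop = 18·0.0168421 + 4·0.0933333 = 0.6765 ms.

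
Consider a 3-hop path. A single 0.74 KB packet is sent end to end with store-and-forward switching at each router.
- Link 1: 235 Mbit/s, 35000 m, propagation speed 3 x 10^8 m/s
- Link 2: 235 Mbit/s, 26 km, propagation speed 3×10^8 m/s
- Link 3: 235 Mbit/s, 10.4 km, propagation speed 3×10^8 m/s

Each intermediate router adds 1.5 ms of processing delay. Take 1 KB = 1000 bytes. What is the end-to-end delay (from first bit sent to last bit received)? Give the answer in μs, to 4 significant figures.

3314 μs

L = 5920 bits.
Transmission delay per hop = L/R = 5920/235000000 = 25.1915 μs; 3 hops → 75.5745 μs.
Propagation delays (d/s per hop): 116.667, 86.6667, 34.6667 μs; sum = 238 μs.
Processing at 2 router(s): 2 × 1.5 ms = 3000 μs.
End-to-end = 3314 μs.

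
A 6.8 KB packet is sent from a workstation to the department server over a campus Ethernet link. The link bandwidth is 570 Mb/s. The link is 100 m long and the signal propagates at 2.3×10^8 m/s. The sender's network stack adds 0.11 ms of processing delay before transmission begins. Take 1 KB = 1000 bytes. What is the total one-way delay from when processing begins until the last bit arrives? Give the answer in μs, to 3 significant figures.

206 μs

L = 54400 bits.
Transmission delay = L/R = 54400 / 570000000 = 95.4386 μs.
Propagation delay = d/s = 100 m / 2.3e+08 m/s = 0.434783 μs.
Plus processing delay 0.11 ms = 110 μs.
Total = 206 μs.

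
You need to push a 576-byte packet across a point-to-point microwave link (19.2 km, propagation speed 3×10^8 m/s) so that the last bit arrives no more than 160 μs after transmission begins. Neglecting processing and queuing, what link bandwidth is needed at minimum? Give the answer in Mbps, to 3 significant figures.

48.0 Mbps

L = 4608 bits.
Propagation delay = 19200 / 300000000 = 64 μs.
Transmission budget = 160 − 64 = 96 μs.
R ≥ L / t_tx = 4608 bits / 9.6e-05 s = 48.0 Mbps.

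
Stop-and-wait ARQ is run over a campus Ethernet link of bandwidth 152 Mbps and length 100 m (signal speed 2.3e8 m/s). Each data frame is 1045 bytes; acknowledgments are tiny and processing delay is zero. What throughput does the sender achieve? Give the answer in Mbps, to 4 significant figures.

t_tx = L/R = 8360/152000000 = 5.5e-05 s.
t_prop = 100/2.3e+08 = 4.34783e-07 s; RTT = 8.69565e-07 s.
Cycle = t_tx + RTT = 5.58696e-05 s.
Throughput = L / cycle = 8360 / 5.58696e-05 = 149.6 Mbps.

149.6 Mbps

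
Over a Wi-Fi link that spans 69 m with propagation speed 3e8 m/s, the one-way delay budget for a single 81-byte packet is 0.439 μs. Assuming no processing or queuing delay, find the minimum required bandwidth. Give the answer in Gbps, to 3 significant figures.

L = 648 bits.
Propagation delay = 69 / 300000000 = 0.23 μs.
Transmission budget = 0.439 − 0.23 = 0.209 μs.
R ≥ L / t_tx = 648 bits / 2.09e-07 s = 3.10 Gbps.

3.10 Gbps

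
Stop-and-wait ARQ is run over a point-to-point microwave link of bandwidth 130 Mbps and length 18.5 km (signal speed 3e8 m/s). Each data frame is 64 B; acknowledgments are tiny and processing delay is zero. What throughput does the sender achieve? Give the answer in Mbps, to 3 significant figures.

t_tx = L/R = 512/130000000 = 3.93846e-06 s.
t_prop = 18500/300000000 = 6.16667e-05 s; RTT = 0.000123333 s.
Cycle = t_tx + RTT = 0.000127272 s.
Throughput = L / cycle = 512 / 0.000127272 = 4.02 Mbps.

4.02 Mbps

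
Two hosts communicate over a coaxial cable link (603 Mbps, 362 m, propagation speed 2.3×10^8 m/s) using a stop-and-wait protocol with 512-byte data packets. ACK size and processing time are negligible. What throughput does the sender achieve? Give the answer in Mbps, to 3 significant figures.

412 Mbps

t_tx = L/R = 4096/603000000 = 6.7927e-06 s.
t_prop = 362/2.3e+08 = 1.57391e-06 s; RTT = 3.14783e-06 s.
Cycle = t_tx + RTT = 9.94053e-06 s.
Throughput = L / cycle = 4096 / 9.94053e-06 = 412 Mbps.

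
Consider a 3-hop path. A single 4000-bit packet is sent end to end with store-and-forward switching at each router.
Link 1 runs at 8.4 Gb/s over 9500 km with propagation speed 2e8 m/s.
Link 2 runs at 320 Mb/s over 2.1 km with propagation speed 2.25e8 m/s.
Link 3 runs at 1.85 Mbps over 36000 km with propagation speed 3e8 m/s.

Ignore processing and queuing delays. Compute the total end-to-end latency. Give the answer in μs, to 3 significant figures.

Transmission delays (L/R per hop): 0.47619, 12.5, 2162.16 μs; sum = 2175.14 μs.
Propagation delays (d/s per hop): 47500, 9.33333, 120000 μs; sum = 167509 μs.
End-to-end = 170000 μs.

170000 μs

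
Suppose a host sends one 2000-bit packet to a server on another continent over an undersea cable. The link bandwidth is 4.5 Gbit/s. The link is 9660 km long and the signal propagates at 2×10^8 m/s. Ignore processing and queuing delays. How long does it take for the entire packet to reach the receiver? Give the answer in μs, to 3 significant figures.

48300 μs

Transmission delay = L/R = 2000 / 4500000000 = 0.444444 μs.
Propagation delay = d/s = 9660000 m / 200000000 m/s = 48300 μs.
Total = 48300 μs.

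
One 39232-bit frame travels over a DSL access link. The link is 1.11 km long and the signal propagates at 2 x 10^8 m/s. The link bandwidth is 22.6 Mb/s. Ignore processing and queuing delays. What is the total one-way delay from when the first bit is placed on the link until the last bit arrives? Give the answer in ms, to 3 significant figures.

1.74 ms

Transmission delay = L/R = 39232 / 22600000 = 1.73593 ms.
Propagation delay = d/s = 1110 m / 200000000 m/s = 0.00555 ms.
Total = 1.74 ms.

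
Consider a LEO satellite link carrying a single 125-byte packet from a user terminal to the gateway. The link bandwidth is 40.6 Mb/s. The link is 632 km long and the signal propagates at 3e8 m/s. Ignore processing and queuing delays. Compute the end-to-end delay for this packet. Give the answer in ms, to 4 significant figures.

2.131 ms

L = 125 × 8 = 1000 bits.
Transmission delay = L/R = 1000 / 40600000 = 0.0246305 ms.
Propagation delay = d/s = 632000 m / 300000000 m/s = 2.10667 ms.
Total = 2.131 ms.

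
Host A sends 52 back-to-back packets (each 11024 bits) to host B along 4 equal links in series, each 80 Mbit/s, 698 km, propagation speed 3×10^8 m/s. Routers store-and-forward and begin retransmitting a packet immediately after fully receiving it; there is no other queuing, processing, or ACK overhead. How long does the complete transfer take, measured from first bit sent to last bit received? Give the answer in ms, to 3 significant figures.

Per-hop transmission t_tx = L/R = 11024/80000000 = 0.1378 ms.
Per-hop propagation t_prop = 698000/300000000 = 2.32667 ms.
Pipeline fill: first packet needs 4·t_tx to clear all hops; remaining 51 packets each add one t_tx.
Total = (4+52-1)·t_tx + 4·t_prop = 55·0.1378 + 4·2.32667 = 16.9 ms.

16.9 ms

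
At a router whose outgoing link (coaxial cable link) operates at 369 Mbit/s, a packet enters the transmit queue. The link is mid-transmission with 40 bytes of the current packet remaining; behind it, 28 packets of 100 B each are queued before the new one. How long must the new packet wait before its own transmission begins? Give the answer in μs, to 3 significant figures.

61.6 μs

Each queued packet: L/R = 800/369000000 = 2.16802 μs.
28 queued → 60.7046 μs.
Plus remaining 320 bits of current packet: 0.867209 μs.
Queuing delay = 61.6 μs.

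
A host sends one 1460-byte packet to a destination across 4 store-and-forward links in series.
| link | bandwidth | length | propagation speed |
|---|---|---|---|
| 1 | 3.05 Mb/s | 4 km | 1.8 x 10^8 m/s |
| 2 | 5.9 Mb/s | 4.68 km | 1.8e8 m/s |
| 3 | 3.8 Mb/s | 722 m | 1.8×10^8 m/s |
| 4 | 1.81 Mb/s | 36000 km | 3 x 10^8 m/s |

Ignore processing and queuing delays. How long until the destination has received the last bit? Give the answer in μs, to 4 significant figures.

L = 1460 × 8 = 11680 bits.
Transmission delays (L/R per hop): 3829.51, 1979.66, 3073.68, 6453.04 μs; sum = 15335.9 μs.
Propagation delays (d/s per hop): 22.2222, 26, 4.01111, 120000 μs; sum = 120052 μs.
End-to-end = 135400 μs.

135400 μs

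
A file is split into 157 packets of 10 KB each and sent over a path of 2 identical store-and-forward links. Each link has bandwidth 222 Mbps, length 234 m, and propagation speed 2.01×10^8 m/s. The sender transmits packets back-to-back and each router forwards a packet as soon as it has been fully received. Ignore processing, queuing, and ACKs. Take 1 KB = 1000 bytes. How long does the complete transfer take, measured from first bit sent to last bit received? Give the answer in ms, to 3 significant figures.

56.9 ms

Per-hop transmission t_tx = L/R = 80000/222000000 = 0.36036 ms.
Per-hop propagation t_prop = 234/2.01e+08 = 0.00116418 ms.
Pipeline fill: first packet needs 2·t_tx to clear all hops; remaining 156 packets each add one t_tx.
Total = (2+157-1)·t_tx + 2·t_prop = 158·0.36036 + 2·0.00116418 = 56.9 ms.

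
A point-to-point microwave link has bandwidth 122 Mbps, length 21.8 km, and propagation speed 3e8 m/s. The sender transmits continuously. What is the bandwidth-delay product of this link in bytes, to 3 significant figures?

1110 bytes

Propagation delay = 21800 / 300000000 = 7.26667e-05 s.
BDP = R × t_prop = 122000000 × 7.26667e-05 = 8865.33 bits.
In bytes: 8865.33/8 = 1110 bytes.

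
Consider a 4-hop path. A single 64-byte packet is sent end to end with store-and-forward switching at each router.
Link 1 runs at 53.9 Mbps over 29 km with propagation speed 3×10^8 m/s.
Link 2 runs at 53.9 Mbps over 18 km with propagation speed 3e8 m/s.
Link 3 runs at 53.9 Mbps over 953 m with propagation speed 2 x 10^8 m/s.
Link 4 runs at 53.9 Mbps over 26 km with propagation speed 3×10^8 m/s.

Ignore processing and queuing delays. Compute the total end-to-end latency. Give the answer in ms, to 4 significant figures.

L = 64 × 8 = 512 bits.
Transmission delay per hop = L/R = 512/53900000 = 0.00949907 ms; 4 hops → 0.0379963 ms.
Propagation delays (d/s per hop): 0.0966667, 0.06, 0.004765, 0.0866667 ms; sum = 0.248098 ms.
End-to-end = 0.2861 ms.

0.2861 ms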